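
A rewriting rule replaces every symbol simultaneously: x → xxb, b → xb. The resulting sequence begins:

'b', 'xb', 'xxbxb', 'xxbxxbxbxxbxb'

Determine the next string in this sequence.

φ(xxbxxbxbxxbxb) expands symbol-by-symbol to xxb xxb xb xxb xxb xb xxb xb xxb xxb xb xxb xb; joining the 13 pieces gives the next term.

xxbxxbxbxxbxxbxbxxbxbxxbxxbxbxxbxb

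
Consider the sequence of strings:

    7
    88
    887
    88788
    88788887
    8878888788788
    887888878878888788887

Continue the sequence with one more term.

Each term (from the third on) is the previous term followed by the one before it: term 3 = 88·7 = 887.
Continuing: 887888878878888788887 · 8878888788788 gives term 8.

8878888788788887888878878888788788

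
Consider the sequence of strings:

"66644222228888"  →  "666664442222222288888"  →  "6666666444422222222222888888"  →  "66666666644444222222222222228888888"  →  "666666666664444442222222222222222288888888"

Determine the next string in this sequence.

Reading off run lengths: 6 runs 3, 5, 7, 9, 11; 4 runs 2, 3, 4, 5, 6; 2 runs 5, 8, 11, 14, 17; 8 runs 4, 5, 6, 7, 8 — each is linear in n (n = 1, 2, …).
Setting n = 6 gives 13, 7, 20, 9 characters in each block.

6666666666666444444422222222222222222222888888888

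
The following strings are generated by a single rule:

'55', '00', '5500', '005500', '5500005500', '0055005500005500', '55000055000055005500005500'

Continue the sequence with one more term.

Each term (from the third on) is the two preceding terms concatenated in order: term 3 = 55·00 = 5500.
So term 8 is 0055005500005500·55000055000055005500005500.

005500550000550055000055000055005500005500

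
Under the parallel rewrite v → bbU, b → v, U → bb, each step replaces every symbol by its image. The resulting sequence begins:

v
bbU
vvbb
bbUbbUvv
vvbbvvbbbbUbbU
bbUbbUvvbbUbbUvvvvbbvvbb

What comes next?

Applying the rule to each of the 24 symbols of bbUbbUvvbbUbbUvvvvbbvvbb gives the pieces v v bb v v bb bbU bbU v v bb v v bb bbU bbU bbU bbU v v bbU bbU v v, which concatenate to the answer.

vvbbvvbbbbUbbUvvbbvvbbbbUbbUbbUbbUvvbbUbbUvv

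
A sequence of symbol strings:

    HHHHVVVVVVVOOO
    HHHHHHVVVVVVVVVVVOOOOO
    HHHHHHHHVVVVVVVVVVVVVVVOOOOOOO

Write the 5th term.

HHHHHHHHHHHHVVVVVVVVVVVVVVVVVVVVVVVOOOOOOOOOOO

Each string has the form H^{2n+2} V^{4n+3} O^{2n+1} (n = 1, 2, …).
At n = 5 the blocks have lengths 12, 23, 11.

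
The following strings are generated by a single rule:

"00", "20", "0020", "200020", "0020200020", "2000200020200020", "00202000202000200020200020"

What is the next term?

200020002020002000202000202000200020200020

Each term (from the third on) is the two preceding terms concatenated in order: term 3 = 00·20 = 0020.
So term 8 is 2000200020200020·00202000202000200020200020.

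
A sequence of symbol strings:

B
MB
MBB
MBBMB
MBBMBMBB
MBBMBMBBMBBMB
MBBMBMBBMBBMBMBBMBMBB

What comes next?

MBBMBMBBMBBMBMBBMBMBBMBBMBMBBMBBMB

From term 3 onward, concatenate the last term with the second-to-last: MB·B = MBB, MBB·MB = MBBMB, …
The next term joins MBBMBMBBMBBMBMBBMBMBB and MBBMBMBBMBBMB.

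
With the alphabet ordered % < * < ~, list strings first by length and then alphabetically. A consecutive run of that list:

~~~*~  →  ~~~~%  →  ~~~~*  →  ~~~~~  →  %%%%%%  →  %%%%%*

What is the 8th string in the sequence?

Advancing 2 positions from %%%%%* through %%%%%* → %%%%%~ reaches term 8.

%%%%*%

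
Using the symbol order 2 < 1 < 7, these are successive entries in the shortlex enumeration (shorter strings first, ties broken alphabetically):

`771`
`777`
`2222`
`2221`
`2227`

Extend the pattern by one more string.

2212

Find the rightmost character of 2227 below 7, bump it to the next letter, and reset everything to its right to 2.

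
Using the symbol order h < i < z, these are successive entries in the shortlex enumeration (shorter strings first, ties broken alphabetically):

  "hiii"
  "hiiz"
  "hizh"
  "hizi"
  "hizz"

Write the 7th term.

Advancing 2 positions from hizz through hizz → hzhh reaches term 7.

hzhi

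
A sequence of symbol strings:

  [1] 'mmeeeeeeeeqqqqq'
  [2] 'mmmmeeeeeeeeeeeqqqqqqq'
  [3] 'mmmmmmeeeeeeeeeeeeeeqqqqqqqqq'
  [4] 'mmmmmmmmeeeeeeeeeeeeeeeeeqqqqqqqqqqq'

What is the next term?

Each string has the form m^{2n-2} e^{3n+2} q^{2n+1}, where the shown terms are n = 2, 3, 4, 5.
Setting n = 6 gives 10, 20, 13 characters in each block.

mmmmmmmmmmeeeeeeeeeeeeeeeeeeeeqqqqqqqqqqqqq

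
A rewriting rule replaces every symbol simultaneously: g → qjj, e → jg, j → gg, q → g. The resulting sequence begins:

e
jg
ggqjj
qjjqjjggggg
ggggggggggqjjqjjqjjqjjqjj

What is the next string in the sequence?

qjjqjjqjjqjjqjjqjjqjjqjjqjjqjjggggggggggggggggggggggggg

Applying the rule to each of the 25 symbols of ggggggggggqjjqjjqjjqjjqjj gives the pieces qjj qjj qjj qjj qjj qjj qjj qjj qjj qjj g gg gg g gg gg g gg gg g gg gg g gg gg, which concatenate to the answer.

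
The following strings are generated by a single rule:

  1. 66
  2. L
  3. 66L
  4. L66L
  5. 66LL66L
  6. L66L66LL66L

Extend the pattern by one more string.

66LL66LL66L66LL66L

Each term (from the third on) is the two preceding terms concatenated in order: term 3 = 66·L = 66L.
So term 7 is 66LL66L·L66L66LL66L.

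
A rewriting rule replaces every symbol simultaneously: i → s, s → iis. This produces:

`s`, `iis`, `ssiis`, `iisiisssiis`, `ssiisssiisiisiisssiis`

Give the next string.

iisiisssiisiisiisssiisssiisssiisiisiisssiis

φ(ssiisssiisiisiisssiis) expands symbol-by-symbol to iis iis s s iis iis iis s s iis s s iis s s iis iis iis s s iis; joining the 21 pieces gives the next term.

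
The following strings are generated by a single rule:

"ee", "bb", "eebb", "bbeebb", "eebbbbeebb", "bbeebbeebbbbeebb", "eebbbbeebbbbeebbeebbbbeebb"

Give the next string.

bbeebbeebbbbeebbeebbbbeebbbbeebbeebbbbeebb

Each term (from the third on) is the two preceding terms concatenated in order: term 3 = ee·bb = eebb.
So term 8 is bbeebbeebbbbeebb·eebbbbeebbbbeebbeebbbbeebb.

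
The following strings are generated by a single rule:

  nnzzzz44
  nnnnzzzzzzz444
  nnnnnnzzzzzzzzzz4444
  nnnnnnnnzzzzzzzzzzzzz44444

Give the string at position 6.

Each string has the form n^{2n} z^{3n+1} 4^{n+1} (n = 1, 2, …).
At n = 6 the blocks have lengths 12, 19, 7.

nnnnnnnnnnnnzzzzzzzzzzzzzzzzzzz4444444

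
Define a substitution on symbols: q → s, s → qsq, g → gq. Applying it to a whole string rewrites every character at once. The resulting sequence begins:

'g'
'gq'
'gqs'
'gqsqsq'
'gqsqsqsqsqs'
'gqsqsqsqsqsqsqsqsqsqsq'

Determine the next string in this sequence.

gqsqsqsqsqsqsqsqsqsqsqsqsqsqsqsqsqsqsqsqsqs

Replace each of the 22 characters of gqsqsqsqsqsqsqsqsqsqsq in place — gq s qsq s qsq s qsq s qsq s qsq s qsq s qsq s qsq s qsq s qsq s — and concatenate.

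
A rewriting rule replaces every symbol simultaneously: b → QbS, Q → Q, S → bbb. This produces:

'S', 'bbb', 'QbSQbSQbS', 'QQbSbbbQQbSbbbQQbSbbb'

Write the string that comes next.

QQQbSbbbQbSQbSQbSQQQbSbbbQbSQbSQbSQQQbSbbbQbSQbSQbS

φ(QQbSbbbQQbSbbbQQbSbbb) expands symbol-by-symbol to Q Q QbS bbb QbS QbS QbS Q Q QbS bbb QbS QbS QbS Q Q QbS bbb QbS QbS QbS; joining the 21 pieces gives the next term.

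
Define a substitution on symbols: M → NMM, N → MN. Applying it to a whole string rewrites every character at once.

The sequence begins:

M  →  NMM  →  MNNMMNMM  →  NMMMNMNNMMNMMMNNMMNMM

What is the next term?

Rewriting the 21 symbols of NMMMNMNNMMNMMMNNMMNMM one by one yields MN NMM NMM NMM MN NMM MN MN NMM NMM MN NMM NMM NMM MN MN NMM NMM MN NMM NMM; concatenated:

MNNMMNMMNMMMNNMMMNMNNMMNMMMNNMMNMMNMMMNMNNMMNMMMNNMMNMM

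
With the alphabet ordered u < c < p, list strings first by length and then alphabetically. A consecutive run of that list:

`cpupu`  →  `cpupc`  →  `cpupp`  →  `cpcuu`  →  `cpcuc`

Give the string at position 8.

cpccc

Advancing 3 positions from cpcuc through cpcuc → cpcup → cpccu reaches term 8.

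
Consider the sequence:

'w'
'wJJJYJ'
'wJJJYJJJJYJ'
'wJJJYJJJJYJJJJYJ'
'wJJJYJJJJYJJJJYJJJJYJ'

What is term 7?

Every step adds JJJYJ to the end: s(k+1) = s(k)·JJJYJ.
From wJJJYJJJJYJJJJYJJJJYJ, 2 further steps: wJJJYJJJJYJJJJYJJJJYJ → wJJJYJJJJYJJJJYJJJJYJJJJYJ → (answer).

wJJJYJJJJYJJJJYJJJJYJJJJYJJJJYJ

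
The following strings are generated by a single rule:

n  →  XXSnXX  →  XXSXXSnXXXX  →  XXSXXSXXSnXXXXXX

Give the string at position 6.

Every step adds XXS to the front and XX to the end of the previous string.
From XXSXXSXXSnXXXXXX, 2 further steps: XXSXXSXXSnXXXXXX → XXSXXSXXSXXSnXXXXXXXX → (answer).

XXSXXSXXSXXSXXSnXXXXXXXXXX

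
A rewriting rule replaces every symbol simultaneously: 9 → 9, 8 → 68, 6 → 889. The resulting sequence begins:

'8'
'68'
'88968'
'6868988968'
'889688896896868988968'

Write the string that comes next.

686898896868689889689889688896896868988968

φ(889688896896868988968) expands symbol-by-symbol to 68 68 9 889 68 68 68 9 889 68 9 889 68 889 68 9 68 68 9 889 68; joining the 21 pieces gives the next term.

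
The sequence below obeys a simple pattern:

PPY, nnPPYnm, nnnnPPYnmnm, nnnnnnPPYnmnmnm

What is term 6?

Each term wraps the previous one in nn on the left and nm on the right.
From nnnnnnPPYnmnmnm, 2 further steps: nnnnnnPPYnmnmnm → nnnnnnnnPPYnmnmnmnm → (answer).

nnnnnnnnnnPPYnmnmnmnmnm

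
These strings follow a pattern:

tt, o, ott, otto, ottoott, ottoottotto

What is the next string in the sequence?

ottoottottoottoott

This is a Fibonacci-style word recurrence s(k) = s(k−1)·s(k−2): e.g. o·tt = ott.
So term 7 is ottoottotto·ottoott.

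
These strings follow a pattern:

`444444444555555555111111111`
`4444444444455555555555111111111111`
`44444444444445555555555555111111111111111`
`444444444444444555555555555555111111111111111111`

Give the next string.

Term n consists of 2n+3 4's, followed by 2n+3 5's, followed by 3n 1's, where the shown terms are n = 3, 4, 5, 6.
For the next term, n = 7, so the run lengths are 17, 17, 21.

4444444444444444455555555555555555111111111111111111111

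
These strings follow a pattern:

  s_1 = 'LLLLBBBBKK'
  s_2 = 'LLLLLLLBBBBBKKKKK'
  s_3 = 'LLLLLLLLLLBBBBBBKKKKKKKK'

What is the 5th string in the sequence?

LLLLLLLLLLLLLLLLBBBBBBBBKKKKKKKKKKKKKK

Reading off run lengths: L runs 4, 7, 10; B runs 4, 5, 6; K runs 2, 5, 8 — each is linear in n (n = 1, 2, …).
At n = 5 the blocks have lengths 16, 8, 14.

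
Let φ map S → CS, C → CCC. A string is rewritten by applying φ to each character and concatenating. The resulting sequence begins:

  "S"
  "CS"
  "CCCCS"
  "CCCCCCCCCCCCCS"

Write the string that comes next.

CCCCCCCCCCCCCCCCCCCCCCCCCCCCCCCCCCCCCCCCS

Applying the rule to each of the 14 symbols of CCCCCCCCCCCCCS gives the pieces CCC CCC CCC CCC CCC CCC CCC CCC CCC CCC CCC CCC CCC CS, which concatenate to the answer.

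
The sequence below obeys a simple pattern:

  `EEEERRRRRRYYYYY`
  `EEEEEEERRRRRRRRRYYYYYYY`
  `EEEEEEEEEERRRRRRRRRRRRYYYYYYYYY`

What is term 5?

The n-th term is 3n+1 E's then 3n+3 R's then 2n+3 Y's (n = 1, 2, …).
Setting n = 5 gives 16, 18, 13 characters in each block.

EEEEEEEEEEEEEEEERRRRRRRRRRRRRRRRRRYYYYYYYYYYYYY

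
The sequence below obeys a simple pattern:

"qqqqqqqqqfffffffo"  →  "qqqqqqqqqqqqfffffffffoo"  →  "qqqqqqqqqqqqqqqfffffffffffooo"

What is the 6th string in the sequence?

Each string has the form q^{3n+3} f^{2n+3} o^{n-1}, where the shown terms are n = 2, 3, 4.
At n = 7 the blocks have lengths 24, 17, 6.

qqqqqqqqqqqqqqqqqqqqqqqqfffffffffffffffffoooooo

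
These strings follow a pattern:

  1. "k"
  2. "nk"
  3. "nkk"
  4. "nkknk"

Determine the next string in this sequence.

Each term (from the third on) is the previous term followed by the one before it: term 3 = nk·k = nkk.
Continuing: nkknk · nkk gives term 5.

nkknknkk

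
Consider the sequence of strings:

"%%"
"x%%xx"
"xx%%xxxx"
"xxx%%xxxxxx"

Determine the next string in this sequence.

xxxx%%xxxxxxxx

Each term wraps the previous one in x on the left and xx on the right.
So the next term is x·xxx%%xxxxxx·xx.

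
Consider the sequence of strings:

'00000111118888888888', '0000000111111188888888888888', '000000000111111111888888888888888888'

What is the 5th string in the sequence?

0000000000000111111111111188888888888888888888888888

Reading off run lengths: 0 runs 5, 7, 9; 1 runs 5, 7, 9; 8 runs 10, 14, 18 — each is linear in n, where the shown terms are n = 2, 3, 4.
Setting n = 6 gives 13, 13, 26 characters in each block.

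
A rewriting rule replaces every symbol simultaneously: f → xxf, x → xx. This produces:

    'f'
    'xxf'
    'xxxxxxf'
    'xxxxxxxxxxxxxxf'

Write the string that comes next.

Replace each of the 15 characters of xxxxxxxxxxxxxxf in place — xx xx xx xx xx xx xx xx xx xx xx xx xx xx xxf — and concatenate.

xxxxxxxxxxxxxxxxxxxxxxxxxxxxxxf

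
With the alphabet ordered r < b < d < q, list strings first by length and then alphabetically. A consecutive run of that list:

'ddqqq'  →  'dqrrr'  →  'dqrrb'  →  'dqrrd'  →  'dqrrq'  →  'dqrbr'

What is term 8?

Advancing 2 positions from dqrbr through dqrbr → dqrbb reaches term 8.

dqrbd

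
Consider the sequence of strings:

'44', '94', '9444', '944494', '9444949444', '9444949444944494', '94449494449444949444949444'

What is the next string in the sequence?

944494944494449494449494449444949444944494

From term 3 onward, concatenate the last term with the second-to-last: 94·44 = 9444, 9444·94 = 944494, …
Continuing: 94449494449444949444949444 · 9444949444944494 gives term 8.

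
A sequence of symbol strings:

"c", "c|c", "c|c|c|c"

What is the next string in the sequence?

c|c|c|c|c|c|c|c

s(k+1) = s(k)·|·s(k) — each term doubles the last with '|' between the halves.
So the next term is two copies of c|c|c|c with '|' between the halves.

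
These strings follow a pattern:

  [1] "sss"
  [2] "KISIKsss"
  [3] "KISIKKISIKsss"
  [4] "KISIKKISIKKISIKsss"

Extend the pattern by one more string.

Each term is the previous one with KISIK prepended.
Applying this once more to KISIKKISIKKISIKsss:

KISIKKISIKKISIKKISIKsss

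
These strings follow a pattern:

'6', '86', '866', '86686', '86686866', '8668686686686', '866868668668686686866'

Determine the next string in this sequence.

From term 3 onward, concatenate the last term with the second-to-last: 86·6 = 866, 866·86 = 86686, …
The next term joins 866868668668686686866 and 8668686686686.

8668686686686866868668668686686686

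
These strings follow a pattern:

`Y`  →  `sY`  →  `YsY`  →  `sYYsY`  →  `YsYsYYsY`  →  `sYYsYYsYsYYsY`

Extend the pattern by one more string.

Each term (from the third on) is the two preceding terms concatenated in order: term 3 = Y·sY = YsY.
The next term joins YsYsYYsY and sYYsYYsYsYYsY.

YsYsYYsYsYYsYYsYsYYsY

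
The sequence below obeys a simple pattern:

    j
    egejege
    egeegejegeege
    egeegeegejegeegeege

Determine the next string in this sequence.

Every step adds ege to the front and ege to the end of the previous string.
So the next term is ege·egeegeegejegeegeege·ege.

egeegeegeegejegeegeegeege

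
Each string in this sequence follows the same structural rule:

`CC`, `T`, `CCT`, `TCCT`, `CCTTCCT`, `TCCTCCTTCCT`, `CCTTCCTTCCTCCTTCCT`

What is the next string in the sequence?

From term 3 onward, concatenate the second-to-last term with the last: CC·T = CCT, T·CCT = TCCT, …
So term 8 is TCCTCCTTCCT·CCTTCCTTCCTCCTTCCT.

TCCTCCTTCCTCCTTCCTTCCTCCTTCCT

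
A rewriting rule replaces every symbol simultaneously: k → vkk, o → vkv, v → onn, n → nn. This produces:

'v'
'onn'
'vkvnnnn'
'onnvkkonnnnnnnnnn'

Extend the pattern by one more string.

vkvnnnnonnvkkvkkvkvnnnnnnnnnnnnnnnnnnnn

φ(onnvkkonnnnnnnnnn) expands symbol-by-symbol to vkv nn nn onn vkk vkk vkv nn nn nn nn nn nn nn nn nn nn; joining the 17 pieces gives the next term.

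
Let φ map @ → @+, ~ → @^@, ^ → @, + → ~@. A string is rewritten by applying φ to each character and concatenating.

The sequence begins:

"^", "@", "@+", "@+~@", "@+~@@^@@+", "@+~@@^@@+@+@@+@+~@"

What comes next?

Replace each of the 18 characters of @+~@@^@@+@+@@+@+~@ in place — @+ ~@ @^@ @+ @+ @ @+ @+ ~@ @+ ~@ @+ @+ ~@ @+ ~@ @^@ @+ — and concatenate.

@+~@@^@@+@+@@+@+~@@+~@@+@+~@@+~@@^@@+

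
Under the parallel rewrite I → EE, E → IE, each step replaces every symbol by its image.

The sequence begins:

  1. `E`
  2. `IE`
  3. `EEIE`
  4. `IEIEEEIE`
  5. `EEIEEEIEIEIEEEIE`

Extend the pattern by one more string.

Rewriting the 16 symbols of EEIEEEIEIEIEEEIE one by one yields IE IE EE IE IE IE EE IE EE IE EE IE IE IE EE IE; concatenated:

IEIEEEIEIEIEEEIEEEIEEEIEIEIEEEIE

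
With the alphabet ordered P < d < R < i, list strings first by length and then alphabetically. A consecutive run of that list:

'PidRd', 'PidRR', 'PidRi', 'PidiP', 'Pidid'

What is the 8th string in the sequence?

Advancing 3 positions from Pidid through Pidid → PidiR → Pidii reaches term 8.

PiRPP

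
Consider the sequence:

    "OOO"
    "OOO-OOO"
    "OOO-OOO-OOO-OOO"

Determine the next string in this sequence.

s(k+1) = s(k)·-·s(k) — each term doubles the last with '-' between the halves.
So the next term is two copies of OOO-OOO-OOO-OOO with '-' between the halves.

OOO-OOO-OOO-OOO-OOO-OOO-OOO-OOO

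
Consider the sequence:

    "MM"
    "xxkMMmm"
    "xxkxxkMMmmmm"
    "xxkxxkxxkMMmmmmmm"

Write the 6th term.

xxkxxkxxkxxkxxkMMmmmmmmmmmm

s(k+1) = xxk·s(k)·mm, so each term gains xxk as a prefix and mm as a suffix.
From xxkxxkxxkMMmmmmmm, 2 further steps: xxkxxkxxkMMmmmmmm → xxkxxkxxkxxkMMmmmmmmmm → (answer).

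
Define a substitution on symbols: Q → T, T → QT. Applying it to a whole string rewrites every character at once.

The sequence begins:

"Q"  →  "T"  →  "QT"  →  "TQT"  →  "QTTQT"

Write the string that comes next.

Expanding QTTQT: Q→T, T→QT, T→QT, Q→T, T→QT. Concatenated: T QT QT T QT.

TQTQTTQT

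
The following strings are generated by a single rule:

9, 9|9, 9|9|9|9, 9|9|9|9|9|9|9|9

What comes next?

Every step duplicates the string with '|' between the halves.
One more doubling of 9|9|9|9|9|9|9|9 gives the answer.

9|9|9|9|9|9|9|9|9|9|9|9|9|9|9|9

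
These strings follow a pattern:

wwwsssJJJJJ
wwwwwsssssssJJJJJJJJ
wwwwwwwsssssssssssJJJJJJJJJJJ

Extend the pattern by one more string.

The n-th term is 2n+1 w's then 4n-1 s's then 3n+2 J's (n = 1, 2, …).
Setting n = 4 gives 9, 15, 14 characters in each block.

wwwwwwwwwsssssssssssssssJJJJJJJJJJJJJJ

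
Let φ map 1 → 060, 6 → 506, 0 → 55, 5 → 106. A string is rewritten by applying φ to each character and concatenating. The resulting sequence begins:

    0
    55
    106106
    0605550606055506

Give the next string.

555065510610610655506555065510610610655506

φ(0605550606055506) expands symbol-by-symbol to 55 506 55 106 106 106 55 506 55 506 55 106 106 106 55 506; joining the 16 pieces gives the next term.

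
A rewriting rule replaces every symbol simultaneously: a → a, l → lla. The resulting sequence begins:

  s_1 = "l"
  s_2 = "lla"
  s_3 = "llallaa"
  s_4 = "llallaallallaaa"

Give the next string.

llallaallallaaallallaallallaaaa

φ(llallaallallaaa) expands symbol-by-symbol to lla lla a lla lla a a lla lla a lla lla a a a; joining the 15 pieces gives the next term.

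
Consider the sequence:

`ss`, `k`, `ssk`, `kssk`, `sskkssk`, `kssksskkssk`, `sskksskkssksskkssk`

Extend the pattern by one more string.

From term 3 onward, concatenate the second-to-last term with the last: ss·k = ssk, k·ssk = kssk, …
Continuing: kssksskkssk · sskksskkssksskkssk gives term 8.

kssksskkssksskksskkssksskkssk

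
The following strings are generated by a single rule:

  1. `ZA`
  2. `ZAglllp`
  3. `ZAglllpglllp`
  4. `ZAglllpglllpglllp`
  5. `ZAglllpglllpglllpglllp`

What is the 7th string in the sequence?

The strings grow by a fixed suffix glllp each time.
From ZAglllpglllpglllpglllp, 2 further steps: ZAglllpglllpglllpglllp → ZAglllpglllpglllpglllpglllp → (answer).

ZAglllpglllpglllpglllpglllpglllp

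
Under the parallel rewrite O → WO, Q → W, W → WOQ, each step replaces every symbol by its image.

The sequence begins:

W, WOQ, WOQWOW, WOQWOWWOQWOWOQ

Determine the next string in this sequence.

Replace each of the 14 characters of WOQWOWWOQWOWOQ in place — WOQ WO W WOQ WO WOQ WOQ WO W WOQ WO WOQ WO W — and concatenate.

WOQWOWWOQWOWOQWOQWOWWOQWOWOQWOW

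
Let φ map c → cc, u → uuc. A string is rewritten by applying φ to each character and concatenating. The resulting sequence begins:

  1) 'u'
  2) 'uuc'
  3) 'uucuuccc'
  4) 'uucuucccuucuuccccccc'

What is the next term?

φ(uucuucccuucuuccccccc) expands symbol-by-symbol to uuc uuc cc uuc uuc cc cc cc uuc uuc cc uuc uuc cc cc cc cc cc cc cc; joining the 20 pieces gives the next term.

uucuucccuucuucccccccuucuucccuucuuccccccccccccccc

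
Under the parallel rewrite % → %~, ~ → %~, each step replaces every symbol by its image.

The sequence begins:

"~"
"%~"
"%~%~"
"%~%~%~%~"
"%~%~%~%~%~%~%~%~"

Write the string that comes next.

Replace each of the 16 characters of %~%~%~%~%~%~%~%~ in place — %~ %~ %~ %~ %~ %~ %~ %~ %~ %~ %~ %~ %~ %~ %~ %~ — and concatenate.

%~%~%~%~%~%~%~%~%~%~%~%~%~%~%~%~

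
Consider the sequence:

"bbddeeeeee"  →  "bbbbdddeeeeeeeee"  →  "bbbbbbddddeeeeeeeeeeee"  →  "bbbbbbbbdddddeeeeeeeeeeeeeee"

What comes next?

bbbbbbbbbbddddddeeeeeeeeeeeeeeeeee

The n-th term is 2n b's then n+1 d's then 3n+3 e's (n = 1, 2, …).
Setting n = 5 gives 10, 6, 18 characters in each block.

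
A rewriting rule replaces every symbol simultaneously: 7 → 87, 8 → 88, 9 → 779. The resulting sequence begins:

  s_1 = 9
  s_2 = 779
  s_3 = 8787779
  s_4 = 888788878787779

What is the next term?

Replace each of the 15 characters of 888788878787779 in place — 88 88 88 87 88 88 88 87 88 87 88 87 87 87 779 — and concatenate.

8888888788888887888788878787779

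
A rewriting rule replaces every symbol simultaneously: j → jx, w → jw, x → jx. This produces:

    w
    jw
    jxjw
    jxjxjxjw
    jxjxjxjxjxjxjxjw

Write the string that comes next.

jxjxjxjxjxjxjxjxjxjxjxjxjxjxjxjw

φ(jxjxjxjxjxjxjxjw) expands symbol-by-symbol to jx jx jx jx jx jx jx jx jx jx jx jx jx jx jx jw; joining the 16 pieces gives the next term.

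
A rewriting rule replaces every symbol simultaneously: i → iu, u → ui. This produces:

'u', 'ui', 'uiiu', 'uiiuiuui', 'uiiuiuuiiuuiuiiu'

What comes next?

φ(uiiuiuuiiuuiuiiu) expands symbol-by-symbol to ui iu iu ui iu ui ui iu iu ui ui iu ui iu iu ui; joining the 16 pieces gives the next term.

uiiuiuuiiuuiuiiuiuuiuiiuuiiuiuui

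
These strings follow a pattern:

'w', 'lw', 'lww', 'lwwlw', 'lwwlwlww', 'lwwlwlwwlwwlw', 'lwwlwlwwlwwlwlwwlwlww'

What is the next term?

Each term (from the third on) is the previous term followed by the one before it: term 3 = lw·w = lww.
The next term joins lwwlwlwwlwwlwlwwlwlww and lwwlwlwwlwwlw.

lwwlwlwwlwwlwlwwlwlwwlwwlwlwwlwwlw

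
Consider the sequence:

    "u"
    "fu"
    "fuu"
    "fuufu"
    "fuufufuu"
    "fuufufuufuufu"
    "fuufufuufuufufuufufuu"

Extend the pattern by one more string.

Each term (from the third on) is the previous term followed by the one before it: term 3 = fu·u = fuu.
Continuing: fuufufuufuufufuufufuu · fuufufuufuufu gives term 8.

fuufufuufuufufuufufuufuufufuufuufu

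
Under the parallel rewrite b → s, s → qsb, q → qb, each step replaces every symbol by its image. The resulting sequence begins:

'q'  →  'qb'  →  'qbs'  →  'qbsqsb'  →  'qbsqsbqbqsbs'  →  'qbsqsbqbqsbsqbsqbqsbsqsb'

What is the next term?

qbsqsbqbqsbsqbsqbqsbsqsbqbsqsbqbsqbqsbsqsbqbqsbs

Replace each of the 24 characters of qbsqsbqbqsbsqbsqbqsbsqsb in place — qb s qsb qb qsb s qb s qb qsb s qsb qb s qsb qb s qb qsb s qsb qb qsb s — and concatenate.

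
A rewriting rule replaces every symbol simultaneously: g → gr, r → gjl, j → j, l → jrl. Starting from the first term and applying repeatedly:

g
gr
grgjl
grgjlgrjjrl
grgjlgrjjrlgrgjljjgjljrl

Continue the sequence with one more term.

φ(grgjlgrjjrlgrgjljjgjljrl) expands symbol-by-symbol to gr gjl gr j jrl gr gjl j j gjl jrl gr gjl gr j jrl j j gr j jrl j gjl jrl; joining the 24 pieces gives the next term.

grgjlgrjjrlgrgjljjgjljrlgrgjlgrjjrljjgrjjrljgjljrl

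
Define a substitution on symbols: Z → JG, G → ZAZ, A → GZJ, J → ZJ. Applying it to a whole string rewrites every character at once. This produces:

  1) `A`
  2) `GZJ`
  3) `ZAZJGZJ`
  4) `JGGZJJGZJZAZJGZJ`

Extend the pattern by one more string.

Rewriting the 16 symbols of JGGZJJGZJZAZJGZJ one by one yields ZJ ZAZ ZAZ JG ZJ ZJ ZAZ JG ZJ JG GZJ JG ZJ ZAZ JG ZJ; concatenated:

ZJZAZZAZJGZJZJZAZJGZJJGGZJJGZJZAZJGZJ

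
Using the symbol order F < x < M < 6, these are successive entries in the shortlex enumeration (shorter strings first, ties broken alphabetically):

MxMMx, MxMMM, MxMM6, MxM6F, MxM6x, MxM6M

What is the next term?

MxM66

Find the rightmost character of MxM6M below 6, bump it to the next letter, and reset everything to its right to F.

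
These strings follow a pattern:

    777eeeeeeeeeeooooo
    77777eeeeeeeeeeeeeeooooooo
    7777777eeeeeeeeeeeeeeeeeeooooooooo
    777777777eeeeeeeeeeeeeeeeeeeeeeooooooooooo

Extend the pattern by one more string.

77777777777eeeeeeeeeeeeeeeeeeeeeeeeeeooooooooooooo

Term n consists of 2n-1 7's, followed by 4n+2 e's, followed by 2n+1 o's, where the shown terms are n = 2, 3, 4, 5.
At n = 6 the blocks have lengths 11, 26, 13.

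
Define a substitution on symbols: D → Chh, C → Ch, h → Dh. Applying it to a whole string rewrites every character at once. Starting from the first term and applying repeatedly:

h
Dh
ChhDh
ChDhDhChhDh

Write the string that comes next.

Expanding ChDhDhChhDh: C→Ch, h→Dh, D→Chh, h→Dh, D→Chh, h→Dh, C→Ch, h→Dh, h→Dh, D→Chh, h→Dh. Concatenated: Ch Dh Chh Dh Chh Dh Ch Dh Dh Chh Dh.

ChDhChhDhChhDhChDhDhChhDh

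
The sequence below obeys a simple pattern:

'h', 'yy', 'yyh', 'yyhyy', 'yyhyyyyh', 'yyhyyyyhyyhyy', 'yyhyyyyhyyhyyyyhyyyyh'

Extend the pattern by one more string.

This is a Fibonacci-style word recurrence s(k) = s(k−1)·s(k−2): e.g. yy·h = yyh.
So term 8 is yyhyyyyhyyhyyyyhyyyyh·yyhyyyyhyyhyy.

yyhyyyyhyyhyyyyhyyyyhyyhyyyyhyyhyy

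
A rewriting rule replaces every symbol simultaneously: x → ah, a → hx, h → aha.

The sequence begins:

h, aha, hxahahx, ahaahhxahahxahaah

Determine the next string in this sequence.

hxahahxhxahaahaahhxahahxahaahhxahahxhxaha

φ(ahaahhxahahxahaah) expands symbol-by-symbol to hx aha hx hx aha aha ah hx aha hx aha ah hx aha hx hx aha; joining the 17 pieces gives the next term.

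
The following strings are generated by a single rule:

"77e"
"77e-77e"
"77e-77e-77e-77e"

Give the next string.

77e-77e-77e-77e-77e-77e-77e-77e

Each string is two copies of the previous one joined by '-'.
One more doubling of 77e-77e-77e-77e gives the answer.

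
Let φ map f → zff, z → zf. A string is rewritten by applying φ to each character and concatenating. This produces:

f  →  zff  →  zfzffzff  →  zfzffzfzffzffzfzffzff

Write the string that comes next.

zfzffzfzffzffzfzffzfzffzffzfzffzffzfzffzfzffzffzfzffzff

Replace each of the 21 characters of zfzffzfzffzffzfzffzff in place — zf zff zf zff zff zf zff zf zff zff zf zff zff zf zff zf zff zff zf zff zff — and concatenate.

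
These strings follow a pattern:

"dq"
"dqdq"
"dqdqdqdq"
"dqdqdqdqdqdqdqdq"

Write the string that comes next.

dqdqdqdqdqdqdqdqdqdqdqdqdqdqdqdq

Each string is two copies of the previous one concatenated.
One more doubling of dqdqdqdqdqdqdqdq gives the answer.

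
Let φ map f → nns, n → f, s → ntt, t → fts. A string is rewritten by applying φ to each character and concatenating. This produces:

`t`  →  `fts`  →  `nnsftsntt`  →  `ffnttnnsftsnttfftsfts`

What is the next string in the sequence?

Replace each of the 21 characters of ffnttnnsftsnttfftsfts in place — nns nns f fts fts f f ntt nns fts ntt f fts fts nns nns fts ntt nns fts ntt — and concatenate.

nnsnnsfftsftsffnttnnsftsnttfftsftsnnsnnsftsnttnnsftsntt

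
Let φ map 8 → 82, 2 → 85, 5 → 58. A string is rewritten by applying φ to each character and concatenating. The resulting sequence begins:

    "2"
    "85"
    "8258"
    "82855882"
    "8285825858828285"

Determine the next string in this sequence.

Rewriting the 16 symbols of 8285825858828285 one by one yields 82 85 82 58 82 85 58 82 58 82 82 85 82 85 82 58; concatenated:

82858258828558825882828582858258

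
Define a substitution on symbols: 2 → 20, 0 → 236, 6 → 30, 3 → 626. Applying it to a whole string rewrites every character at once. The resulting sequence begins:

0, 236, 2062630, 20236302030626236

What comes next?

202362062630626236202366262363020302062630

Replace each of the 17 characters of 20236302030626236 in place — 20 236 20 626 30 626 236 20 236 626 236 30 20 30 20 626 30 — and concatenate.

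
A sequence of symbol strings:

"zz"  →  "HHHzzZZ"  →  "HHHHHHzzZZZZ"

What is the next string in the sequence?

s(k+1) = HHH·s(k)·ZZ, so each term gains HHH as a prefix and ZZ as a suffix.
One more step from HHHHHHzzZZZZ gives the answer.

HHHHHHHHHzzZZZZZZ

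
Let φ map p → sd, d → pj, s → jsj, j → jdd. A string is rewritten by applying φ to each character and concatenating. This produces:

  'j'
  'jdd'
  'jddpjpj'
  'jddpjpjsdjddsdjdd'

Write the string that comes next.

jddpjpjsdjddsdjddjsjpjjddpjpjjsjpjjddpjpj

φ(jddpjpjsdjddsdjdd) expands symbol-by-symbol to jdd pj pj sd jdd sd jdd jsj pj jdd pj pj jsj pj jdd pj pj; joining the 17 pieces gives the next term.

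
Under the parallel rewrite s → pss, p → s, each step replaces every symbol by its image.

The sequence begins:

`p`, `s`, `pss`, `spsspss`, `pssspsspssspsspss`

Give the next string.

Rewriting the 17 symbols of pssspsspssspsspss one by one yields s pss pss pss s pss pss s pss pss pss s pss pss s pss pss; concatenated:

spsspsspssspsspssspsspsspssspsspssspsspss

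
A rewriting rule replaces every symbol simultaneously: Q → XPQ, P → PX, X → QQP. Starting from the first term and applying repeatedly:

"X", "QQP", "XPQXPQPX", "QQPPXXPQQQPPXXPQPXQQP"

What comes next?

Rewriting the 21 symbols of QQPPXXPQQQPPXXPQPXQQP one by one yields XPQ XPQ PX PX QQP QQP PX XPQ XPQ XPQ PX PX QQP QQP PX XPQ PX QQP XPQ XPQ PX; concatenated:

XPQXPQPXPXQQPQQPPXXPQXPQXPQPXPXQQPQQPPXXPQPXQQPXPQXPQPX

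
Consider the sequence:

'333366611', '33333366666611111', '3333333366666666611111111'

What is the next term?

Reading off run lengths: 3 runs 4, 6, 8; 6 runs 3, 6, 9; 1 runs 2, 5, 8 — each is linear in n (n = 1, 2, …).
For the next term, n = 4, so the run lengths are 10, 12, 11.

333333333366666666666611111111111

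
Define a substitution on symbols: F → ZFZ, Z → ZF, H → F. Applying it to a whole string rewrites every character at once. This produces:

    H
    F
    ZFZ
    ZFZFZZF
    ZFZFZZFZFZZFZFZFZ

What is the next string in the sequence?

ZFZFZZFZFZZFZFZFZZFZFZZFZFZFZZFZFZZFZFZZF

φ(ZFZFZZFZFZZFZFZFZ) expands symbol-by-symbol to ZF ZFZ ZF ZFZ ZF ZF ZFZ ZF ZFZ ZF ZF ZFZ ZF ZFZ ZF ZFZ ZF; joining the 17 pieces gives the next term.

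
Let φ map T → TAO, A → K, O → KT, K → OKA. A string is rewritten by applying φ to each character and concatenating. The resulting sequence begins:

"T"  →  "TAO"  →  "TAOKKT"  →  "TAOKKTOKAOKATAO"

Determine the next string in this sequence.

Replace each of the 15 characters of TAOKKTOKAOKATAO in place — TAO K KT OKA OKA TAO KT OKA K KT OKA K TAO K KT — and concatenate.

TAOKKTOKAOKATAOKTOKAKKTOKAKTAOKKT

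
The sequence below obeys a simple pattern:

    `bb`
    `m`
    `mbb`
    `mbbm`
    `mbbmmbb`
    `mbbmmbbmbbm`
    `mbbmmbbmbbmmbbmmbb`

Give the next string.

This is a Fibonacci-style word recurrence s(k) = s(k−1)·s(k−2): e.g. m·bb = mbb.
Continuing: mbbmmbbmbbmmbbmmbb · mbbmmbbmbbm gives term 8.

mbbmmbbmbbmmbbmmbbmbbmmbbmbbm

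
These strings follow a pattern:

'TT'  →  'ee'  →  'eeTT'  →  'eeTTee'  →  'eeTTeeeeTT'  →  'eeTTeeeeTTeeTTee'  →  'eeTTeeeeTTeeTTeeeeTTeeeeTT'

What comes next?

This is a Fibonacci-style word recurrence s(k) = s(k−1)·s(k−2): e.g. ee·TT = eeTT.
The next term joins eeTTeeeeTTeeTTeeeeTTeeeeTT and eeTTeeeeTTeeTTee.

eeTTeeeeTTeeTTeeeeTTeeeeTTeeTTeeeeTTeeTTee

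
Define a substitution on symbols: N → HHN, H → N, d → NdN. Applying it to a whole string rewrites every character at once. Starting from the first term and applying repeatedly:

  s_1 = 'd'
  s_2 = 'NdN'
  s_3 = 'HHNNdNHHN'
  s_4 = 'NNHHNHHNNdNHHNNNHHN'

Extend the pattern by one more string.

HHNHHNNNHHNNNHHNHHNNdNHHNNNHHNHHNHHNNNHHN

Applying the rule to each of the 19 symbols of NNHHNHHNNdNHHNNNHHN gives the pieces HHN HHN N N HHN N N HHN HHN NdN HHN N N HHN HHN HHN N N HHN, which concatenate to the answer.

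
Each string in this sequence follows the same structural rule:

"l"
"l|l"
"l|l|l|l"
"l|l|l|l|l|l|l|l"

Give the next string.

l|l|l|l|l|l|l|l|l|l|l|l|l|l|l|l

Each string is two copies of the previous one joined by '|'.
One more doubling of l|l|l|l|l|l|l|l gives the answer.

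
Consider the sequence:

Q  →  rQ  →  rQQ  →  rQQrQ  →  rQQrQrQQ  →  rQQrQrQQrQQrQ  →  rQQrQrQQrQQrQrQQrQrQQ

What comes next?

This is a Fibonacci-style word recurrence s(k) = s(k−1)·s(k−2): e.g. rQ·Q = rQQ.
The next term joins rQQrQrQQrQQrQrQQrQrQQ and rQQrQrQQrQQrQ.

rQQrQrQQrQQrQrQQrQrQQrQQrQrQQrQQrQ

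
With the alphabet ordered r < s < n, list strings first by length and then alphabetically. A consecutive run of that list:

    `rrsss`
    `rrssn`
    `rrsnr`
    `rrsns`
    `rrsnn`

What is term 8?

Advancing 3 positions from rrsnn through rrsnn → rrnrr → rrnrs reaches term 8.

rrnrn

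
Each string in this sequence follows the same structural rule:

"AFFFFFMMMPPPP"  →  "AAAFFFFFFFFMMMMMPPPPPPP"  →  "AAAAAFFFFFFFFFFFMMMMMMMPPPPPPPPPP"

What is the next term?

The n-th term is 2n-1 A's then 3n+2 F's then 2n+1 M's then 3n+1 P's (n = 1, 2, …).
At n = 4 the blocks have lengths 7, 14, 9, 13.

AAAAAAAFFFFFFFFFFFFFFMMMMMMMMMPPPPPPPPPPPPP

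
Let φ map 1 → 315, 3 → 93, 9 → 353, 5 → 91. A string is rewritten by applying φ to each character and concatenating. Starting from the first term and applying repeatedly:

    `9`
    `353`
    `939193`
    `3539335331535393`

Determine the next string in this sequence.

Rewriting the 16 symbols of 3539335331535393 one by one yields 93 91 93 353 93 93 91 93 93 315 91 93 91 93 353 93; concatenated:

93919335393939193933159193919335393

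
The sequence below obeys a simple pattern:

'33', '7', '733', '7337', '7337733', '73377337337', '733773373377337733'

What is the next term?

Each term (from the third on) is the previous term followed by the one before it: term 3 = 7·33 = 733.
So term 8 is 733773373377337733·73377337337.

73377337337733773373377337337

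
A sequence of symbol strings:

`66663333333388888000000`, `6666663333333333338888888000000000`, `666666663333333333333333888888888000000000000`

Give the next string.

66666666663333333333333333333388888888888000000000000000

Term n consists of 2n 6's, followed by 4n 3's, followed by 2n+1 8's, followed by 3n 0's, where the shown terms are n = 2, 3, 4.
At n = 5 the blocks have lengths 10, 20, 11, 15.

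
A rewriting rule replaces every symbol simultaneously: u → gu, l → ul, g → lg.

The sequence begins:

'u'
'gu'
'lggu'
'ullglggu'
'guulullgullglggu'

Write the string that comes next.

lgguguulguulullgguulullgullglggu

Replace each of the 16 characters of guulullgullglggu in place — lg gu gu ul gu ul ul lg gu ul ul lg ul lg lg gu — and concatenate.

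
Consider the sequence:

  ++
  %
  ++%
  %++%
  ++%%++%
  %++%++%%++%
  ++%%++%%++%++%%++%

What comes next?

Each term (from the third on) is the two preceding terms concatenated in order: term 3 = ++·% = ++%.
The next term joins %++%++%%++% and ++%%++%%++%++%%++%.

%++%++%%++%++%%++%%++%++%%++%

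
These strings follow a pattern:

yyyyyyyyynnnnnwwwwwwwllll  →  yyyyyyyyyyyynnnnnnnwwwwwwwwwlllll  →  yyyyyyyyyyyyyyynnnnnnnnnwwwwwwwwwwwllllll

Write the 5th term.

yyyyyyyyyyyyyyyyyyyyynnnnnnnnnnnnnwwwwwwwwwwwwwwwllllllll

Each string has the form y^{3n+3} n^{2n+1} w^{2n+3} l^{n+2}, where the shown terms are n = 2, 3, 4.
Setting n = 6 gives 21, 13, 15, 8 characters in each block.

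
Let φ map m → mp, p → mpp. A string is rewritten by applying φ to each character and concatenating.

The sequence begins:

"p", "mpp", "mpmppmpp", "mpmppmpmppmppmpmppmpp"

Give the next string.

Applying the rule to each of the 21 symbols of mpmppmpmppmppmpmppmpp gives the pieces mp mpp mp mpp mpp mp mpp mp mpp mpp mp mpp mpp mp mpp mp mpp mpp mp mpp mpp, which concatenate to the answer.

mpmppmpmppmppmpmppmpmppmppmpmppmppmpmppmpmppmppmpmppmpp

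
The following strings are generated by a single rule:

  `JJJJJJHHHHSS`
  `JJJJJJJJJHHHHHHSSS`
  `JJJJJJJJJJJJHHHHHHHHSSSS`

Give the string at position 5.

Term n consists of 3n J's, followed by 2n H's, followed by n S's, where the shown terms are n = 2, 3, 4.
Setting n = 6 gives 18, 12, 6 characters in each block.

JJJJJJJJJJJJJJJJJJHHHHHHHHHHHHSSSSSS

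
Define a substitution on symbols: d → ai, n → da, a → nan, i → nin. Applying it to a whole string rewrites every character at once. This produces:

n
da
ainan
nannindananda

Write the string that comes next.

danandadanindaainandanandaainan

Applying the rule to each of the 13 symbols of nannindananda gives the pieces da nan da da nin da ai nan da nan da ai nan, which concatenate to the answer.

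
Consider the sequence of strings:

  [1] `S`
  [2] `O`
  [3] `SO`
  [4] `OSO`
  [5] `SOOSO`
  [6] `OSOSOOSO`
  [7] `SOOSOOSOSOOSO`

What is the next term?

OSOSOOSOSOOSOOSOSOOSO

From term 3 onward, concatenate the second-to-last term with the last: S·O = SO, O·SO = OSO, …
The next term joins OSOSOOSO and SOOSOOSOSOOSO.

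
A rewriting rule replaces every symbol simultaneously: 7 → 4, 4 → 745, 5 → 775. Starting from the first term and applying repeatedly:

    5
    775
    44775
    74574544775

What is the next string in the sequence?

4745775474577574574544775

Rewriting each symbol of 74574544775: 7→4, 4→745, 5→775, 7→4, 4→745, 5→775, 4→745, 4→745, 7→4, 7→4, 5→775, which concatenates to 4 745 775 4 745 775 745 745 4 4 775.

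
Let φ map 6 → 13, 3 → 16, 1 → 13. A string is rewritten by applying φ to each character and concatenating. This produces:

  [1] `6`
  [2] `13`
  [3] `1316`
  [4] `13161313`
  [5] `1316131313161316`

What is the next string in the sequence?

Replace each of the 16 characters of 1316131313161316 in place — 13 16 13 13 13 16 13 16 13 16 13 13 13 16 13 13 — and concatenate.

13161313131613161316131313161313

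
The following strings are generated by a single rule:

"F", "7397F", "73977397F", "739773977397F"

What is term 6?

Every step adds 7397 at the front: s(k+1) = 7397·s(k).
From 739773977397F, 2 further steps: 739773977397F → 7397739773977397F → (answer).

73977397739773977397F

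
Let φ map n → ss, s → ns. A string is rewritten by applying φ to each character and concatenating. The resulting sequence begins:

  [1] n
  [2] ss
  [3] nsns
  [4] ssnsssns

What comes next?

nsnsssnsnsnsssns

Apply φ to ssnsssns symbol by symbol: s→ns, s→ns, n→ss, s→ns, s→ns, s→ns, n→ss, s→ns; joined: ns ns ss ns ns ns ss ns.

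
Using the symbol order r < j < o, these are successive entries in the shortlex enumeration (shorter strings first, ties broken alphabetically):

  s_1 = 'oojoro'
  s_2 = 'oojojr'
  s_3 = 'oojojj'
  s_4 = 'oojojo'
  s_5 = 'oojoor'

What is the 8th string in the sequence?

ooorrr

Advancing 3 positions from oojoor through oojoor → oojooj → oojooo reaches term 8.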